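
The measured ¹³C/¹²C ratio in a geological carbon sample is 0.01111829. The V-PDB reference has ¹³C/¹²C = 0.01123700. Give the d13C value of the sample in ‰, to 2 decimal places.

d13C = (R_sample / R_standard − 1) × 1000
R_sample / R_standard = 0.01111829 / 0.01123700 = 0.989436
d13C = (0.989436 − 1) × 1000 = -10.564‰

-10.56‰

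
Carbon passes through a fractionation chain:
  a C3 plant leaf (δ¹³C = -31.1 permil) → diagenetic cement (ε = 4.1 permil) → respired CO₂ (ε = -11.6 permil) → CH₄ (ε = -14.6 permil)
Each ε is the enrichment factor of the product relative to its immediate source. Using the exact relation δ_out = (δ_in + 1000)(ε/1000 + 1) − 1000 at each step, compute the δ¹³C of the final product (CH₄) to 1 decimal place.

step 1: δ = (-31.10 + 1000)·(4.1/1000 + 1) − 1000 = -27.13 permil
step 2: δ = (-27.13 + 1000)·(-11.6/1000 + 1) − 1000 = -38.41 permil
step 3: δ = (-38.41 + 1000)·(-14.6/1000 + 1) − 1000 = -52.45 permil

-52.5 permil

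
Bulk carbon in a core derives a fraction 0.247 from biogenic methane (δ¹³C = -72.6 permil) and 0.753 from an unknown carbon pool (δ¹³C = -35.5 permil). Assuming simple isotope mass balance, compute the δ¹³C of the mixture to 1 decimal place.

-44.7 permil

δ_mix = f_A·δ_A + f_B·δ_B
δ_mix = 0.247 × (-72.6) + 0.753 × (-35.5)
δ_mix = -17.93 + -26.73 = -44.66 permil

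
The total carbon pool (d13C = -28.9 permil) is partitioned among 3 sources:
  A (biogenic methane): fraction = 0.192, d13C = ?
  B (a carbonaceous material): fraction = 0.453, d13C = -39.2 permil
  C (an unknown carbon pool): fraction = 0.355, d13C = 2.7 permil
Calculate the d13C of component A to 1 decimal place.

-63.0 permil

Isotope mass balance: δ_bulk = Σ fᵢ·δᵢ.
-28.9 = 0.192×δ_A + 0.453×(-39.2) + 0.355×(2.7)
0.192·δ_A = -28.9 − (-16.799) = -12.101
δ_A = -12.101 / 0.192 = -63.03 permil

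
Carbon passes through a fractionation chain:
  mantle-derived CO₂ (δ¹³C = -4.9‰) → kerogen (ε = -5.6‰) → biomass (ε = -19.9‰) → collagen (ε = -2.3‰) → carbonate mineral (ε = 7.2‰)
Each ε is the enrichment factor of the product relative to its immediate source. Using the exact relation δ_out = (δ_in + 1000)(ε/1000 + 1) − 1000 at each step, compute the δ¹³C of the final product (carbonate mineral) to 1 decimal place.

step 1: δ = (-4.90 + 1000)·(-5.6/1000 + 1) − 1000 = -10.47‰
step 2: δ = (-10.47 + 1000)·(-19.9/1000 + 1) − 1000 = -30.16‰
step 3: δ = (-30.16 + 1000)·(-2.3/1000 + 1) − 1000 = -32.39‰
step 4: δ = (-32.39 + 1000)·(7.2/1000 + 1) − 1000 = -25.43‰

-25.4‰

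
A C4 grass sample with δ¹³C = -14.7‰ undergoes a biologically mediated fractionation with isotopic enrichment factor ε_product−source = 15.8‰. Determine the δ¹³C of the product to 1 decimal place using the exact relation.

0.9‰

Exactly, δ_product = (δ_source + 1000)·(ε/1000 + 1) − 1000.
δ_product = (-14.7 + 1000) × (15.8/1000 + 1) − 1000
δ_product = 0.87‰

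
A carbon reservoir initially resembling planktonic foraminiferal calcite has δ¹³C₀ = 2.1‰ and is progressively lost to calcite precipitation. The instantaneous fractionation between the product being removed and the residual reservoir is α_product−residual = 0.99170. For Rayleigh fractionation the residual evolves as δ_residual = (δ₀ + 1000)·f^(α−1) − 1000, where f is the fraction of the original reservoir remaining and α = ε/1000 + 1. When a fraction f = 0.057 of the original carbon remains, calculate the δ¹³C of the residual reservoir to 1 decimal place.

26.2‰

Rayleigh residual: δ_res = (δ₀ + 1000)·f^(α−1) − 1000
α − 1 = -0.00830
f^(α−1) = 0.057^(-0.00830) = 1.024062
δ_res = (2.1 + 1000) × 1.024062 − 1000 = 1026.213 − 1000 = 26.21‰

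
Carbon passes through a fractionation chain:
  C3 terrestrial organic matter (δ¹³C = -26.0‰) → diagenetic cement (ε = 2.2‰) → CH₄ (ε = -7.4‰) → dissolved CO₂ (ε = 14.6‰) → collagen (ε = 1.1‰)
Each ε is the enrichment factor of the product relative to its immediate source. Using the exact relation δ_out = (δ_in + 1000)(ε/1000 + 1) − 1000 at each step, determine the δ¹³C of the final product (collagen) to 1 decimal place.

step 1: δ = (-26.00 + 1000)·(2.2/1000 + 1) − 1000 = -23.86‰
step 2: δ = (-23.86 + 1000)·(-7.4/1000 + 1) − 1000 = -31.08‰
step 3: δ = (-31.08 + 1000)·(14.6/1000 + 1) − 1000 = -16.93‰
step 4: δ = (-16.93 + 1000)·(1.1/1000 + 1) − 1000 = -15.85‰

-15.9‰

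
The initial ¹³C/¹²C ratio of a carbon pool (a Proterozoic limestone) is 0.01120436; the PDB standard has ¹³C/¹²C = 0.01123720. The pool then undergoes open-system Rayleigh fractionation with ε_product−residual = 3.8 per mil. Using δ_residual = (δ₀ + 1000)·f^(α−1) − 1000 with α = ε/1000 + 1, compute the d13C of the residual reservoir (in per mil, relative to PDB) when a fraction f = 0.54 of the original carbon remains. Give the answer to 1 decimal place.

δ₀ = (0.01120436/0.01123720 − 1)×1000 = (0.997078 − 1)×1000 = -2.922 per mil
α − 1 = ε/1000 = 0.0038
f^(α−1) = 0.54^(0.0038) = 0.997661
δ_res = (-2.922 + 1000) × 0.997661 − 1000 = 994.746 − 1000 = -5.25 per mil

-5.3 per mil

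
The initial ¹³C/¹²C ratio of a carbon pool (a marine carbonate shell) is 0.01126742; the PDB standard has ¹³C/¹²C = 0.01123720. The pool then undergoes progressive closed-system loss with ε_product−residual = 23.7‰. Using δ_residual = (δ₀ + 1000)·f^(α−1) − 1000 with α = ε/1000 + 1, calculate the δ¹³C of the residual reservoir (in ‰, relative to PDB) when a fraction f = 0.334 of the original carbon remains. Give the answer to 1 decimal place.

δ₀ = (0.01126742/0.01123720 − 1)×1000 = (1.002689 − 1)×1000 = 2.689‰
α − 1 = ε/1000 = 0.0237
f^(α−1) = 0.334^(0.0237) = 0.974345
δ_res = (2.689 + 1000) × 0.974345 − 1000 = 976.965 − 1000 = -23.03‰

-23.0‰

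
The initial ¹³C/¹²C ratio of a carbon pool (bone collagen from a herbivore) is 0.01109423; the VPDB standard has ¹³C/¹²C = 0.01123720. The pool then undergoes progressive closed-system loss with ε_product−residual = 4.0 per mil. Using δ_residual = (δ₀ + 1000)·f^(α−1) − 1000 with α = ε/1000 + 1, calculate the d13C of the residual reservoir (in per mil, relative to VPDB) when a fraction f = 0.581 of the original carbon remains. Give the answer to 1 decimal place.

δ₀ = (0.01109423/0.01123720 − 1)×1000 = (0.987277 − 1)×1000 = -12.723 per mil
α − 1 = ε/1000 = 0.0040
f^(α−1) = 0.581^(0.0040) = 0.997830
δ_res = (-12.723 + 1000) × 0.997830 − 1000 = 985.135 − 1000 = -14.86 per mil

-14.9 per mil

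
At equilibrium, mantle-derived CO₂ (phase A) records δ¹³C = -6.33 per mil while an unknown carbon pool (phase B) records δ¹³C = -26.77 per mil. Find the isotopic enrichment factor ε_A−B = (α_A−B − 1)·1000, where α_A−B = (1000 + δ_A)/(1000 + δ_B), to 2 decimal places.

α_A−B = (1000 + -6.33) / (1000 + -26.77) = 993.67 / 973.23 = 1.021002
ε_A−B = (1.021002 − 1) × 1000 = 21.002 per mil
(The approximation ε ≈ δ_A − δ_B would give 20.44 per mil.)

21.00 per mil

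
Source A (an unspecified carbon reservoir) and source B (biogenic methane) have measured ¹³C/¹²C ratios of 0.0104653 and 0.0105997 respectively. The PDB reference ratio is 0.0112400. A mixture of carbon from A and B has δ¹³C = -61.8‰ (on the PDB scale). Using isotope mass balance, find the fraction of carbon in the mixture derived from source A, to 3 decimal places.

0.404

δ_A = (0.0104653/0.0112400 − 1)×1000 = (0.931077 − 1)×1000 = -68.923‰
δ_B = (0.0105997/0.0112400 − 1)×1000 = (0.943034 − 1)×1000 = -56.966‰
f_A = (δ_mix − δ_B)/(δ_A − δ_B) = (-61.8 − (-56.966))/(-68.923 − (-56.966))
f_A = -4.834 / -11.957 = 0.4043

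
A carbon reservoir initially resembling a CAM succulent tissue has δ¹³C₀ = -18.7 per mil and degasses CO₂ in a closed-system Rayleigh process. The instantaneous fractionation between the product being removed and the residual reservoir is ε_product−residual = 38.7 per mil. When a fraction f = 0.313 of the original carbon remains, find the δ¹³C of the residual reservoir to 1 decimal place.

Rayleigh residual: δ_res = (δ₀ + 1000)·f^(α−1) − 1000
α = ε/1000 + 1 = 1.03870, so α − 1 = 0.03870
f^(α−1) = 0.313^(0.03870) = 0.956043
δ_res = (-18.7 + 1000) × 0.956043 − 1000 = 938.165 − 1000 = -61.83 per mil

-61.8 per mil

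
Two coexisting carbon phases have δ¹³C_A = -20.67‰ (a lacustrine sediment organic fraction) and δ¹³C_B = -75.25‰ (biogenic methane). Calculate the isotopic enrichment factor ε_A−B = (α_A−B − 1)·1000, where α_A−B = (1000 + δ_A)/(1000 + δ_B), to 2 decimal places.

59.02‰

α_A−B = (1000 + -20.67) / (1000 + -75.25) = 979.33 / 924.75 = 1.059021
ε_A−B = (1.059021 − 1) × 1000 = 59.021‰
(The approximation ε ≈ δ_A − δ_B would give 54.58‰.)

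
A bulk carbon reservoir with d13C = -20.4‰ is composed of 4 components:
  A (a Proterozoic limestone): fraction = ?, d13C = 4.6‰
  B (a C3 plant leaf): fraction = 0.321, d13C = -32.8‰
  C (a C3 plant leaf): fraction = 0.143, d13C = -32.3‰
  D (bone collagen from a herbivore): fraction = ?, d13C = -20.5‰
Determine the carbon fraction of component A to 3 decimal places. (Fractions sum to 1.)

0.229

Let f_A and f_D be the unknown fractions; fractions sum to 1 so f_A + f_D = 0.536.
Mass balance: Σ fᵢ·δᵢ = δ_bulk ⇒ f_A·(4.6) + f_D·(-20.5) = -20.4 − (-15.148) = -5.252
Substitute f_D = 0.536 − f_A:
f_A·(4.6 − -20.5) = -5.252 − 0.536×(-20.5) = 5.736
f_A = 5.736 / 25.1 = 0.2285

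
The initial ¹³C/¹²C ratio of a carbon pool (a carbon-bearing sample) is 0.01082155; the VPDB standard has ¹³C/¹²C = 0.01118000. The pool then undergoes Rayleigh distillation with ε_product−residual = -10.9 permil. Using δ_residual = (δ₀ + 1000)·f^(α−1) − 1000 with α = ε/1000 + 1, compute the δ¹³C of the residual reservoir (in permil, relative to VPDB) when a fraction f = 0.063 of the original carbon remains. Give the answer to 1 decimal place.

δ₀ = (0.01082155/0.01118000 − 1)×1000 = (0.967938 − 1)×1000 = -32.062 permil
α − 1 = ε/1000 = -0.0109
f^(α−1) = 0.063^(-0.0109) = 1.030593
δ_res = (-32.062 + 1000) × 1.030593 − 1000 = 997.550 − 1000 = -2.45 permil

-2.4 permil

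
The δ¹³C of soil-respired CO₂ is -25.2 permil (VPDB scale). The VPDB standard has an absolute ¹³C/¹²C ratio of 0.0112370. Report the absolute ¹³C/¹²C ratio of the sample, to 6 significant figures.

0.0109538

R_sample = R_standard × (δ¹³C/1000 + 1)
R_sample = 0.0112370 × (-25.2/1000 + 1) = 0.0112370 × 0.974800
R_sample = 0.0109538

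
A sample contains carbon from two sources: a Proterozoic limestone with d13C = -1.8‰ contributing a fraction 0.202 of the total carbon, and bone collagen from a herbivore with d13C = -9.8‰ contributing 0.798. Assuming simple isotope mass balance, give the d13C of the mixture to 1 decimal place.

-8.2‰

δ_mix = f_A·δ_A + f_B·δ_B
δ_mix = 0.202 × (-1.8) + 0.798 × (-9.8)
δ_mix = -0.36 + -7.82 = -8.18‰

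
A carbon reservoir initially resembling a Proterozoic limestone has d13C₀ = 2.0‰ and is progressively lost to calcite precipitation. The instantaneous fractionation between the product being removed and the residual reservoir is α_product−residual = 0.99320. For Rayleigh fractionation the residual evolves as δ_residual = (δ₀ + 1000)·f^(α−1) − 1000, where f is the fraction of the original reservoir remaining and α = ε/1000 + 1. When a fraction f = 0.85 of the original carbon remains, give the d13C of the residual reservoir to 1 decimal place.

3.1‰

Rayleigh residual: δ_res = (δ₀ + 1000)·f^(α−1) − 1000
α − 1 = -0.00680
f^(α−1) = 0.85^(-0.00680) = 1.001106
δ_res = (2.0 + 1000) × 1.001106 − 1000 = 1003.108 − 1000 = 3.11‰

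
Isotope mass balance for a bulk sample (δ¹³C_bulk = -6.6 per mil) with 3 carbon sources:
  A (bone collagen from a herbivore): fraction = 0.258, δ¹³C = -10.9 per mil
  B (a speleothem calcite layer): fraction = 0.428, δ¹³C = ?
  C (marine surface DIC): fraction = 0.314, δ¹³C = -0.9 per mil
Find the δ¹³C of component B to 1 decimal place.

-8.2 per mil

Isotope mass balance: δ_bulk = Σ fᵢ·δᵢ.
-6.6 = 0.258×(-10.9) + 0.428×δ_B + 0.314×(-0.9)
0.428·δ_B = -6.6 − (-3.095) = -3.505
δ_B = -3.505 / 0.428 = -8.19 per mil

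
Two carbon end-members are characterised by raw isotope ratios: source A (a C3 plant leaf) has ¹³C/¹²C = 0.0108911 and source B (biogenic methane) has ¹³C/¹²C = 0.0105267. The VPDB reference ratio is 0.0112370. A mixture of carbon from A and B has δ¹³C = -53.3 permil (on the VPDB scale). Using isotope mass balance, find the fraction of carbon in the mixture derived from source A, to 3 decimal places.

δ_A = (0.0108911/0.0112370 − 1)×1000 = (0.969218 − 1)×1000 = -30.782 permil
δ_B = (0.0105267/0.0112370 − 1)×1000 = (0.936789 − 1)×1000 = -63.211 permil
f_A = (δ_mix − δ_B)/(δ_A − δ_B) = (-53.3 − (-63.211))/(-30.782 − (-63.211))
f_A = 9.911 / 32.429 = 0.3056

0.306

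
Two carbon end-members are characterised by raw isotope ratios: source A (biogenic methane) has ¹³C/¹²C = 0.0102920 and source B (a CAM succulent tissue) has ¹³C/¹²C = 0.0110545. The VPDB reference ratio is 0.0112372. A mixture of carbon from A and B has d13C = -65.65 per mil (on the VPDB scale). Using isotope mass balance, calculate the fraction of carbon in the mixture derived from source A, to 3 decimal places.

0.728

δ_A = (0.0102920/0.0112372 − 1)×1000 = (0.915887 − 1)×1000 = -84.113 per mil
δ_B = (0.0110545/0.0112372 − 1)×1000 = (0.983742 − 1)×1000 = -16.258 per mil
f_A = (δ_mix − δ_B)/(δ_A − δ_B) = (-65.65 − (-16.258))/(-84.113 − (-16.258))
f_A = -49.392 / -67.855 = 0.7279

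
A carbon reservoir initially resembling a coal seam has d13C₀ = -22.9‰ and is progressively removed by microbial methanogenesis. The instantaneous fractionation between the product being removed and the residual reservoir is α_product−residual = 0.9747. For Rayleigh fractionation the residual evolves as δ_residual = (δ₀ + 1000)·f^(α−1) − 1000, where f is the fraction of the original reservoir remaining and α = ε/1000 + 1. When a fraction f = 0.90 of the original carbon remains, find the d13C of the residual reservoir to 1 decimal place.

Rayleigh residual: δ_res = (δ₀ + 1000)·f^(α−1) − 1000
α − 1 = -0.02530
f^(α−1) = 0.90^(-0.02530) = 1.002669
δ_res = (-22.9 + 1000) × 1.002669 − 1000 = 979.708 − 1000 = -20.29‰

-20.3‰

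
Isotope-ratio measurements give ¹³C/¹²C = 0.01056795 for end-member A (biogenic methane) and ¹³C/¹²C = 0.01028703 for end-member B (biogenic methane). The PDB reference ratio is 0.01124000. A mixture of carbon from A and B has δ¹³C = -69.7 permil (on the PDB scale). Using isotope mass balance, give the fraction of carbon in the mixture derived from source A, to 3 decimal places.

0.604

δ_A = (0.01056795/0.01124000 − 1)×1000 = (0.940209 − 1)×1000 = -59.791 permil
δ_B = (0.01028703/0.01124000 − 1)×1000 = (0.915216 − 1)×1000 = -84.784 permil
f_A = (δ_mix − δ_B)/(δ_A − δ_B) = (-69.7 − (-84.784))/(-59.791 − (-84.784))
f_A = 15.084 / 24.993 = 0.6035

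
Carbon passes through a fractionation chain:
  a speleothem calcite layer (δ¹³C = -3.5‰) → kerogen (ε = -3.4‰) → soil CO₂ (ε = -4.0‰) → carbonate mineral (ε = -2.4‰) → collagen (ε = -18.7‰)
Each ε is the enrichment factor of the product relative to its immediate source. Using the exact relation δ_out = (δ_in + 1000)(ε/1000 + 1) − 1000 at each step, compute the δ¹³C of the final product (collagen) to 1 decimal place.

-31.7‰

step 1: δ = (-3.50 + 1000)·(-3.4/1000 + 1) − 1000 = -6.89‰
step 2: δ = (-6.89 + 1000)·(-4.0/1000 + 1) − 1000 = -10.86‰
step 3: δ = (-10.86 + 1000)·(-2.4/1000 + 1) − 1000 = -13.23‰
step 4: δ = (-13.23 + 1000)·(-18.7/1000 + 1) − 1000 = -31.69‰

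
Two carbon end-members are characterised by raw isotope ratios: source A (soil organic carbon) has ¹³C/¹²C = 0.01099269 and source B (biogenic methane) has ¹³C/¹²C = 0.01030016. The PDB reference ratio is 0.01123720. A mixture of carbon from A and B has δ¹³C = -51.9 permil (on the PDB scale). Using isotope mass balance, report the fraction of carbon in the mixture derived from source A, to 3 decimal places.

δ_A = (0.01099269/0.01123720 − 1)×1000 = (0.978241 − 1)×1000 = -21.759 permil
δ_B = (0.01030016/0.01123720 − 1)×1000 = (0.916613 − 1)×1000 = -83.387 permil
f_A = (δ_mix − δ_B)/(δ_A − δ_B) = (-51.9 − (-83.387))/(-21.759 − (-83.387))
f_A = 31.487 / 61.628 = 0.5109

0.511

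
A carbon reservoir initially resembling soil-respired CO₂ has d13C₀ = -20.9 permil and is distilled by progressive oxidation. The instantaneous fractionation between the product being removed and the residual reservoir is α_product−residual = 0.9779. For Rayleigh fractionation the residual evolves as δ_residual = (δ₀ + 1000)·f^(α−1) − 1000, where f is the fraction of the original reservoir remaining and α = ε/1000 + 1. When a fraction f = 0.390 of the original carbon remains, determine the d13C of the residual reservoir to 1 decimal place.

-0.3 permil

Rayleigh residual: δ_res = (δ₀ + 1000)·f^(α−1) − 1000
α − 1 = -0.02210
f^(α−1) = 0.390^(-0.02210) = 1.021028
δ_res = (-20.9 + 1000) × 1.021028 − 1000 = 999.688 − 1000 = -0.31 permil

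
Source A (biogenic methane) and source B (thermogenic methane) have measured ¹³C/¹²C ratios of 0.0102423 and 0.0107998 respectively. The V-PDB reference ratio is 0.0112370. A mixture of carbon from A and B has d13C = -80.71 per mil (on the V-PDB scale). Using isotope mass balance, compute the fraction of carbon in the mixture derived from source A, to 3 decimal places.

δ_A = (0.0102423/0.0112370 − 1)×1000 = (0.911480 − 1)×1000 = -88.520 per mil
δ_B = (0.0107998/0.0112370 − 1)×1000 = (0.961093 − 1)×1000 = -38.907 per mil
f_A = (δ_mix − δ_B)/(δ_A − δ_B) = (-80.71 − (-38.907))/(-88.520 − (-38.907))
f_A = -41.803 / -49.613 = 0.8426

0.843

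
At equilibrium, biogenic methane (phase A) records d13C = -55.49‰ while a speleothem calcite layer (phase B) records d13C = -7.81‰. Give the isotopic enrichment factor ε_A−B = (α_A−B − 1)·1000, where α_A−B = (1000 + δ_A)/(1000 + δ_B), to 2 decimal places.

α_A−B = (1000 + -55.49) / (1000 + -7.81) = 944.51 / 992.19 = 0.951945
ε_A−B = (0.951945 − 1) × 1000 = -48.055‰
(The approximation ε ≈ δ_A − δ_B would give -47.68‰.)

-48.06‰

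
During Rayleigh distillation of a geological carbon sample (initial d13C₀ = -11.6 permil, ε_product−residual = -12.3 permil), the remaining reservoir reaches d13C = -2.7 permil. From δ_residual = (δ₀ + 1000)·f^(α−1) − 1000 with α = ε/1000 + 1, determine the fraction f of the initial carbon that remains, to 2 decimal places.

α − 1 = ε/1000 = -0.0123
(δ_res + 1000)/(δ₀ + 1000) = (-2.7 + 1000)/(-11.6 + 1000) = 997.3/988.4 = 1.009004
f = 1.009004^(1/-0.0123) = exp(ln(1.009004)/-0.0123) = exp(0.00896/-0.0123)
f = exp(-0.7288) = 0.4825

0.48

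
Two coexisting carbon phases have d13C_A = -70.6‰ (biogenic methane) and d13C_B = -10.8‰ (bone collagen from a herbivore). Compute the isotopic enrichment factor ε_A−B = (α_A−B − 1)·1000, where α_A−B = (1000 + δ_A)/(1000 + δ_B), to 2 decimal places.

α_A−B = (1000 + -70.6) / (1000 + -10.8) = 929.4 / 989.2 = 0.939547
ε_A−B = (0.939547 − 1) × 1000 = -60.453‰
(The approximation ε ≈ δ_A − δ_B would give -59.8‰.)

-60.45‰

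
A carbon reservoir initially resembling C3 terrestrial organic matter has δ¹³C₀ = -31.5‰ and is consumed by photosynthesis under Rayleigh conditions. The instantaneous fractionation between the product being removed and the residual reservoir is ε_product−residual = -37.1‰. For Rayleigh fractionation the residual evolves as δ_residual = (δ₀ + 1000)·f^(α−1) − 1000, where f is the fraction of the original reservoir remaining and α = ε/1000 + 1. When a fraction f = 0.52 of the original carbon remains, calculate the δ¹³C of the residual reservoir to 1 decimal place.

-7.7‰

Rayleigh residual: δ_res = (δ₀ + 1000)·f^(α−1) − 1000
α = ε/1000 + 1 = 0.96290, so α − 1 = -0.03710
f^(α−1) = 0.52^(-0.03710) = 1.024557
δ_res = (-31.5 + 1000) × 1.024557 − 1000 = 992.284 − 1000 = -7.72‰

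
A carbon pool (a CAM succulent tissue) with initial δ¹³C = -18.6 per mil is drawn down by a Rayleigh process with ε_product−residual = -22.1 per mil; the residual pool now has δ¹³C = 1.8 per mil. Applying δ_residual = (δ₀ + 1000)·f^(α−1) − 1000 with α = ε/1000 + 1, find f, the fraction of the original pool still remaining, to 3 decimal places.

0.394

α − 1 = ε/1000 = -0.0221
(δ_res + 1000)/(δ₀ + 1000) = (1.8 + 1000)/(-18.6 + 1000) = 1001.8/981.4 = 1.020787
f = 1.020787^(1/-0.0221) = exp(ln(1.020787)/-0.0221) = exp(0.02057/-0.0221)
f = exp(-0.9309) = 0.3942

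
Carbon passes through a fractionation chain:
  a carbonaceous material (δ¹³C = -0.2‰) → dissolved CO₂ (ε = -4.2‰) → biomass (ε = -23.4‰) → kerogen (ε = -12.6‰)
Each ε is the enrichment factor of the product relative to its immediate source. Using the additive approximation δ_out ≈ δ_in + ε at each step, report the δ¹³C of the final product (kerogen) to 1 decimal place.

step 1: δ ≈ -0.2 + (-4.2) = -4.4‰
step 2: δ ≈ -4.4 + (-23.4) = -27.8‰
step 3: δ ≈ -27.8 + (-12.6) = -40.4‰

-40.4‰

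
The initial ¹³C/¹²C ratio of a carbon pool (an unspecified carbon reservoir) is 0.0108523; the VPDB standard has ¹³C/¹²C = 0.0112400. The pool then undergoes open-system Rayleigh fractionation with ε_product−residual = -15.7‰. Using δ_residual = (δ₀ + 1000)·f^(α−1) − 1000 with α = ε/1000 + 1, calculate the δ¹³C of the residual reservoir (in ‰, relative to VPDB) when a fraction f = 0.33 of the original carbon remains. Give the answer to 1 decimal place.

-17.5‰

δ₀ = (0.0108523/0.0112400 − 1)×1000 = (0.965507 − 1)×1000 = -34.493‰
α − 1 = ε/1000 = -0.0157
f^(α−1) = 0.33^(-0.0157) = 1.017558
δ_res = (-34.493 + 1000) × 1.017558 − 1000 = 982.460 − 1000 = -17.54‰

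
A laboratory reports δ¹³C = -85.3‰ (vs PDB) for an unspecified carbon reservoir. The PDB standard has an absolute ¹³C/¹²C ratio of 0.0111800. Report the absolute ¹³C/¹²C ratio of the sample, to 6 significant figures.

0.0102263

R_sample = R_standard × (δ¹³C/1000 + 1)
R_sample = 0.0111800 × (-85.3/1000 + 1) = 0.0111800 × 0.914700
R_sample = 0.0102263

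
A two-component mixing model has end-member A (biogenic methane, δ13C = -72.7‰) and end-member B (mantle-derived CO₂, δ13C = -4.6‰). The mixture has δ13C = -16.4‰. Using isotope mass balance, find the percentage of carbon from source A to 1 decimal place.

δ_mix = f_A·δ_A + (1 − f_A)·δ_B  ⇒  f_A = (δ_mix − δ_B)/(δ_A − δ_B)
f_A = (-16.4 − (-4.6)) / (-72.7 − (-4.6))
f_A = -11.8 / -68.1 = 0.1733

17.3%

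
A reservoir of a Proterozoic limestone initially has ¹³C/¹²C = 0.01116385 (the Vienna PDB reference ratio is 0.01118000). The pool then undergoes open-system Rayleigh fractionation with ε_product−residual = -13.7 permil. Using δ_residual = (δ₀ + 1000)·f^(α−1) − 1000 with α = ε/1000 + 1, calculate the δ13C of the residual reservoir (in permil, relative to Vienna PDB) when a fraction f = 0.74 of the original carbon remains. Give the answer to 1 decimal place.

δ₀ = (0.01116385/0.01118000 − 1)×1000 = (0.998555 − 1)×1000 = -1.445 permil
α − 1 = ε/1000 = -0.0137
f^(α−1) = 0.74^(-0.0137) = 1.004134
δ_res = (-1.445 + 1000) × 1.004134 − 1000 = 1002.683 − 1000 = 2.68 permil

2.7 permil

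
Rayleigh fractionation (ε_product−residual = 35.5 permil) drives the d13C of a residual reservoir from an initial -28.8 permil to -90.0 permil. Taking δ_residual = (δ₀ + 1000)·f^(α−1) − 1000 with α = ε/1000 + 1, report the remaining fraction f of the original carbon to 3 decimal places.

0.160

α − 1 = ε/1000 = 0.0355
(δ_res + 1000)/(δ₀ + 1000) = (-90.0 + 1000)/(-28.8 + 1000) = 910.0/971.2 = 0.936985
f = 0.936985^(1/0.0355) = exp(ln(0.936985)/0.0355) = exp(-0.06509/0.0355)
f = exp(-1.8335) = 0.1599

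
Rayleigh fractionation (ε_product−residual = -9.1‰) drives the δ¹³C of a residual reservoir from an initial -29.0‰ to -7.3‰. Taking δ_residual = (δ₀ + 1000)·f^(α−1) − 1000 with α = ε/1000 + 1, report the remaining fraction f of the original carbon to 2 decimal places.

α − 1 = ε/1000 = -0.0091
(δ_res + 1000)/(δ₀ + 1000) = (-7.3 + 1000)/(-29.0 + 1000) = 992.7/971.0 = 1.022348
f = 1.022348^(1/-0.0091) = exp(ln(1.022348)/-0.0091) = exp(0.02210/-0.0091)
f = exp(-2.4288) = 0.0881

0.09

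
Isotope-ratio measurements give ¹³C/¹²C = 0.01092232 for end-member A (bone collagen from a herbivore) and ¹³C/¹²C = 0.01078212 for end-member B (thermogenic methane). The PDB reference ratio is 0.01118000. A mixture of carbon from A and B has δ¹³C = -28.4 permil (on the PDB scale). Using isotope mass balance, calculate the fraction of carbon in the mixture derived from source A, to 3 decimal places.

0.573

δ_A = (0.01092232/0.01118000 − 1)×1000 = (0.976952 − 1)×1000 = -23.048 permil
δ_B = (0.01078212/0.01118000 − 1)×1000 = (0.964411 − 1)×1000 = -35.589 permil
f_A = (δ_mix − δ_B)/(δ_A − δ_B) = (-28.4 − (-35.589))/(-23.048 − (-35.589))
f_A = 7.189 / 12.540 = 0.5732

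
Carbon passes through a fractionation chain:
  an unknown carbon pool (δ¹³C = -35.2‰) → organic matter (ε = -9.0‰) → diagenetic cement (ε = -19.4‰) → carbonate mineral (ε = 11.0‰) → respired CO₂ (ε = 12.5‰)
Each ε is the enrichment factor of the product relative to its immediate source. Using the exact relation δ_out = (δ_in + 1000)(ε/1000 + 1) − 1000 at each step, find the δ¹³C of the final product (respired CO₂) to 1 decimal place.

-40.3‰

step 1: δ = (-35.20 + 1000)·(-9.0/1000 + 1) − 1000 = -43.88‰
step 2: δ = (-43.88 + 1000)·(-19.4/1000 + 1) − 1000 = -62.43‰
step 3: δ = (-62.43 + 1000)·(11.0/1000 + 1) − 1000 = -52.12‰
step 4: δ = (-52.12 + 1000)·(12.5/1000 + 1) − 1000 = -40.27‰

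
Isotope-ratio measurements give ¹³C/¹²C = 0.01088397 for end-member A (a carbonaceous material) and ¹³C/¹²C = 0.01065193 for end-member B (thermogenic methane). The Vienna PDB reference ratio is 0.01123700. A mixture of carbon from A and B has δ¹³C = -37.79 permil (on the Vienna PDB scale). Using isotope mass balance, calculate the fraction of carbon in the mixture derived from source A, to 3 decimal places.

0.691

δ_A = (0.01088397/0.01123700 − 1)×1000 = (0.968583 − 1)×1000 = -31.417 permil
δ_B = (0.01065193/0.01123700 − 1)×1000 = (0.947934 − 1)×1000 = -52.066 permil
f_A = (δ_mix − δ_B)/(δ_A − δ_B) = (-37.79 − (-52.066))/(-31.417 − (-52.066))
f_A = 14.276 / 20.650 = 0.6914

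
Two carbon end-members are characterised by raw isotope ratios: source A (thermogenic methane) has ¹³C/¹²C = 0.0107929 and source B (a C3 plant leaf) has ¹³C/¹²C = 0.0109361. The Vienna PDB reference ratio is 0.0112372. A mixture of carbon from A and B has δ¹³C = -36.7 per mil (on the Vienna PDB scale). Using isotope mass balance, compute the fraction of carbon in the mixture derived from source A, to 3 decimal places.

0.777

δ_A = (0.0107929/0.0112372 − 1)×1000 = (0.960462 − 1)×1000 = -39.538 per mil
δ_B = (0.0109361/0.0112372 − 1)×1000 = (0.973205 − 1)×1000 = -26.795 per mil
f_A = (δ_mix − δ_B)/(δ_A − δ_B) = (-36.7 − (-26.795))/(-39.538 − (-26.795))
f_A = -9.905 / -12.743 = 0.7773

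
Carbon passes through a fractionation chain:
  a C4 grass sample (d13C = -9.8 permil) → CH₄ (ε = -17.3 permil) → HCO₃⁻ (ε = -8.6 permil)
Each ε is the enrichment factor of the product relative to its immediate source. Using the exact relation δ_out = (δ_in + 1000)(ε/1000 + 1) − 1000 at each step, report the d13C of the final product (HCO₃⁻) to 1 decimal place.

step 1: δ = (-9.80 + 1000)·(-17.3/1000 + 1) − 1000 = -26.93 permil
step 2: δ = (-26.93 + 1000)·(-8.6/1000 + 1) − 1000 = -35.30 permil

-35.3 permil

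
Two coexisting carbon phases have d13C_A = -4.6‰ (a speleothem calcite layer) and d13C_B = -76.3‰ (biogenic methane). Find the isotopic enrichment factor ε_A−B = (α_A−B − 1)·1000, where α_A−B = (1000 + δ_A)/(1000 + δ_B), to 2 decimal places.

α_A−B = (1000 + -4.6) / (1000 + -76.3) = 995.4 / 923.7 = 1.077623
ε_A−B = (1.077623 − 1) × 1000 = 77.623‰
(The approximation ε ≈ δ_A − δ_B would give 71.7‰.)

77.62‰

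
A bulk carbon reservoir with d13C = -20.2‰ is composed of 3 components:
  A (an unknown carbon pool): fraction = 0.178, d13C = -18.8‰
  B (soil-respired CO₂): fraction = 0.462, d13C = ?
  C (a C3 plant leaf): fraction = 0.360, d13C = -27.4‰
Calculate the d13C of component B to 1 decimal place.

-15.1‰

Isotope mass balance: δ_bulk = Σ fᵢ·δᵢ.
-20.2 = 0.178×(-18.8) + 0.462×δ_B + 0.360×(-27.4)
0.462·δ_B = -20.2 − (-13.210) = -6.990
δ_B = -6.990 / 0.462 = -15.13‰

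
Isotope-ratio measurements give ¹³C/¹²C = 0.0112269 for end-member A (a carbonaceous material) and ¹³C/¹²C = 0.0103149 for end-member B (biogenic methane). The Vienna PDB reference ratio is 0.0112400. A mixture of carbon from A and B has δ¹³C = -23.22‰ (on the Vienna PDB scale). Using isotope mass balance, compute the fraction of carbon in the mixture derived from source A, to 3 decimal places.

0.728

δ_A = (0.0112269/0.0112400 − 1)×1000 = (0.998835 − 1)×1000 = -1.165‰
δ_B = (0.0103149/0.0112400 − 1)×1000 = (0.917696 − 1)×1000 = -82.304‰
f_A = (δ_mix − δ_B)/(δ_A − δ_B) = (-23.22 − (-82.304))/(-1.165 − (-82.304))
f_A = 59.084 / 81.139 = 0.7282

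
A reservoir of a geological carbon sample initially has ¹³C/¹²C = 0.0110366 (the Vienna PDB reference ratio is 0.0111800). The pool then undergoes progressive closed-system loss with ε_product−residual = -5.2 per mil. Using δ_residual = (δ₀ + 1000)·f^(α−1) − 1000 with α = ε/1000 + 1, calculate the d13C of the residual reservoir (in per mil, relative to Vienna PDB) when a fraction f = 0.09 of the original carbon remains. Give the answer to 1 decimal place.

-0.4 per mil

δ₀ = (0.0110366/0.0111800 − 1)×1000 = (0.987174 − 1)×1000 = -12.826 per mil
α − 1 = ε/1000 = -0.0052
f^(α−1) = 0.09^(-0.0052) = 1.012600
δ_res = (-12.826 + 1000) × 1.012600 − 1000 = 999.612 − 1000 = -0.39 per mil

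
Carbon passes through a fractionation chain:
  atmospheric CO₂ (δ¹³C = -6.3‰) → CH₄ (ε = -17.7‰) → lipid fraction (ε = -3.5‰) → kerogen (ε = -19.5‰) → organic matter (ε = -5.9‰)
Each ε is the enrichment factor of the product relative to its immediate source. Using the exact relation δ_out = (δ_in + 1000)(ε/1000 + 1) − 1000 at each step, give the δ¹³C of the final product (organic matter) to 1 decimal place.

-51.9‰

step 1: δ = (-6.30 + 1000)·(-17.7/1000 + 1) − 1000 = -23.89‰
step 2: δ = (-23.89 + 1000)·(-3.5/1000 + 1) − 1000 = -27.30‰
step 3: δ = (-27.30 + 1000)·(-19.5/1000 + 1) − 1000 = -46.27‰
step 4: δ = (-46.27 + 1000)·(-5.9/1000 + 1) − 1000 = -51.90‰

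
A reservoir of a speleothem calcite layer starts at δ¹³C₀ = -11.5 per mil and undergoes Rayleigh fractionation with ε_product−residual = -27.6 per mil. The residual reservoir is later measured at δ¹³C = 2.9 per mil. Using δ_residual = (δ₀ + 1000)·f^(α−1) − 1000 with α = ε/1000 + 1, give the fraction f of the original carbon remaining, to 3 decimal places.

0.592

α − 1 = ε/1000 = -0.0276
(δ_res + 1000)/(δ₀ + 1000) = (2.9 + 1000)/(-11.5 + 1000) = 1002.9/988.5 = 1.014568
f = 1.014568^(1/-0.0276) = exp(ln(1.014568)/-0.0276) = exp(0.01446/-0.0276)
f = exp(-0.5240) = 0.5921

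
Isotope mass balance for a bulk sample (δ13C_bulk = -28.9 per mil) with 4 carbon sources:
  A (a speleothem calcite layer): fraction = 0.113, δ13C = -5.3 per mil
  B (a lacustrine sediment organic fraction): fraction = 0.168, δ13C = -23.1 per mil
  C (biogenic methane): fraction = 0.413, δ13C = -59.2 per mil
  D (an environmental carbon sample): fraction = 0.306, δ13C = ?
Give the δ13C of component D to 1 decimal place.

0.1 per mil

Isotope mass balance: δ_bulk = Σ fᵢ·δᵢ.
-28.9 = 0.113×(-5.3) + 0.168×(-23.1) + 0.413×(-59.2) + 0.306×δ_D
0.306·δ_D = -28.9 − (-28.929) = 0.029
δ_D = 0.029 / 0.306 = 0.10 per mil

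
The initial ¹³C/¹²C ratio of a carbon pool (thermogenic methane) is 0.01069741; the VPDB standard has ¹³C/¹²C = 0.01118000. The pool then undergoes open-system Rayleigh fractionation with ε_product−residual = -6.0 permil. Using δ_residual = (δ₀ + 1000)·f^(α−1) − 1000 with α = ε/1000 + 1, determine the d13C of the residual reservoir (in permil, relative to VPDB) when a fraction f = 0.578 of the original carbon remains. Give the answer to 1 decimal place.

δ₀ = (0.01069741/0.01118000 − 1)×1000 = (0.956835 − 1)×1000 = -43.165 permil
α − 1 = ε/1000 = -0.0060
f^(α−1) = 0.578^(-0.0060) = 1.003295
δ_res = (-43.165 + 1000) × 1.003295 − 1000 = 959.987 − 1000 = -40.01 permil

-40.0 permil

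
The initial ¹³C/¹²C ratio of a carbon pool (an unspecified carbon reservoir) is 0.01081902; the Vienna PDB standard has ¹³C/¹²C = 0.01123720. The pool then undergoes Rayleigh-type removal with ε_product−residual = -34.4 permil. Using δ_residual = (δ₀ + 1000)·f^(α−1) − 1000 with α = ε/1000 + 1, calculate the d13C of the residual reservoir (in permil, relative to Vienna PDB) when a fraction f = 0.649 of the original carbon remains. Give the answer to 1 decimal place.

-22.8 permil

δ₀ = (0.01081902/0.01123720 − 1)×1000 = (0.962786 − 1)×1000 = -37.214 permil
α − 1 = ε/1000 = -0.0344
f^(α−1) = 0.649^(-0.0344) = 1.014983
δ_res = (-37.214 + 1000) × 1.014983 − 1000 = 977.212 − 1000 = -22.79 permil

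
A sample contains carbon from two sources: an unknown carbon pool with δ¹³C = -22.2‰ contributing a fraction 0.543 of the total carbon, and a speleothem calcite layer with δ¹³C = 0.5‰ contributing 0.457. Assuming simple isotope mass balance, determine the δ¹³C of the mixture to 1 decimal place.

-11.8‰

δ_mix = f_A·δ_A + f_B·δ_B
δ_mix = 0.543 × (-22.2) + 0.457 × (0.5)
δ_mix = -12.05 + 0.23 = -11.83‰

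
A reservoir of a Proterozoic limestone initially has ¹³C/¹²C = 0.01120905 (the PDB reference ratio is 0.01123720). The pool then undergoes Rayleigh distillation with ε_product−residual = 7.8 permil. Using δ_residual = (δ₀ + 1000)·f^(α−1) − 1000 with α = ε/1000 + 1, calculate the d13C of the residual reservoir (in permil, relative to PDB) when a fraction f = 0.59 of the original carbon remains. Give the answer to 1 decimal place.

-6.6 permil

δ₀ = (0.01120905/0.01123720 − 1)×1000 = (0.997495 − 1)×1000 = -2.505 permil
α − 1 = ε/1000 = 0.0078
f^(α−1) = 0.59^(0.0078) = 0.995893
δ_res = (-2.505 + 1000) × 0.995893 − 1000 = 993.398 − 1000 = -6.60 permil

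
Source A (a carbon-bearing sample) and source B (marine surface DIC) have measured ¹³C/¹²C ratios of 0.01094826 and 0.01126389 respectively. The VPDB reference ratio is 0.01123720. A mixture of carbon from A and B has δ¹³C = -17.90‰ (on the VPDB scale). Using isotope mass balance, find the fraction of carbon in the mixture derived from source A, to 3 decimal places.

0.722

δ_A = (0.01094826/0.01123720 − 1)×1000 = (0.974287 − 1)×1000 = -25.713‰
δ_B = (0.01126389/0.01123720 − 1)×1000 = (1.002375 − 1)×1000 = 2.375‰
f_A = (δ_mix − δ_B)/(δ_A − δ_B) = (-17.90 − (2.375))/(-25.713 − (2.375))
f_A = -20.275 / -28.088 = 0.7218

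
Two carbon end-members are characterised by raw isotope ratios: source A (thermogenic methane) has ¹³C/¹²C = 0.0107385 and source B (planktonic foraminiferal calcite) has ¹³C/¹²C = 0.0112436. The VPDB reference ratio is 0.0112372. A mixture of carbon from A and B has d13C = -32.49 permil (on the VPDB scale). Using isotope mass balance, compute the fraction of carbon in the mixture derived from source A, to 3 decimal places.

0.735

δ_A = (0.0107385/0.0112372 − 1)×1000 = (0.955621 − 1)×1000 = -44.379 permil
δ_B = (0.0112436/0.0112372 − 1)×1000 = (1.000570 − 1)×1000 = 0.570 permil
f_A = (δ_mix − δ_B)/(δ_A − δ_B) = (-32.49 − (0.570))/(-44.379 − (0.570))
f_A = -33.060 / -44.949 = 0.7355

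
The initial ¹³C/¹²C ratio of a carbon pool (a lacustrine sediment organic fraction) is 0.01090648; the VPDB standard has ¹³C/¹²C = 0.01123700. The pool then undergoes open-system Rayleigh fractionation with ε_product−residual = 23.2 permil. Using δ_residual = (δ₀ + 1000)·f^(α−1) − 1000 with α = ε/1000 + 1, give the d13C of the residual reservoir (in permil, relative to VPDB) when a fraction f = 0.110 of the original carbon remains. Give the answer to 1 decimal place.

δ₀ = (0.01090648/0.01123700 − 1)×1000 = (0.970586 − 1)×1000 = -29.414 permil
α − 1 = ε/1000 = 0.0232
f^(α−1) = 0.110^(0.0232) = 0.950080
δ_res = (-29.414 + 1000) × 0.950080 − 1000 = 922.135 − 1000 = -77.86 permil

-77.9 permil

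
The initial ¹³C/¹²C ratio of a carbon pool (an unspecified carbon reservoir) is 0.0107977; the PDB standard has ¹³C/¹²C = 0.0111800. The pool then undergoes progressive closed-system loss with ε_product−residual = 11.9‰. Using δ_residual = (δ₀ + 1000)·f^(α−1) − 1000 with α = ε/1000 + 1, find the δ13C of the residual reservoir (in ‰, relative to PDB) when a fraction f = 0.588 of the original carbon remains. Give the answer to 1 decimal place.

-40.3‰

δ₀ = (0.0107977/0.0111800 − 1)×1000 = (0.965805 − 1)×1000 = -34.195‰
α − 1 = ε/1000 = 0.0119
f^(α−1) = 0.588^(0.0119) = 0.993701
δ_res = (-34.195 + 1000) × 0.993701 − 1000 = 959.721 − 1000 = -40.28‰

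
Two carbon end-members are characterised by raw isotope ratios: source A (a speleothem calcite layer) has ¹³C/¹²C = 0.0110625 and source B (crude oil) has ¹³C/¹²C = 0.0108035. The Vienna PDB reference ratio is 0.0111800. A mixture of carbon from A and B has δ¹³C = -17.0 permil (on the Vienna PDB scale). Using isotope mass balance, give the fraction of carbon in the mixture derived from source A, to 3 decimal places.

δ_A = (0.0110625/0.0111800 − 1)×1000 = (0.989490 − 1)×1000 = -10.510 permil
δ_B = (0.0108035/0.0111800 − 1)×1000 = (0.966324 − 1)×1000 = -33.676 permil
f_A = (δ_mix − δ_B)/(δ_A − δ_B) = (-17.0 − (-33.676))/(-10.510 − (-33.676))
f_A = 16.676 / 23.166 = 0.7198

0.720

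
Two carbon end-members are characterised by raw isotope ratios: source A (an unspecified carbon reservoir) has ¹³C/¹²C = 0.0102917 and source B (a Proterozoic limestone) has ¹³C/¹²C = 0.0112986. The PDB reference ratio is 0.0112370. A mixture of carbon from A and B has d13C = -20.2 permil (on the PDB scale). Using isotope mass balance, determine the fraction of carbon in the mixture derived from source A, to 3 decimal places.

0.287

δ_A = (0.0102917/0.0112370 − 1)×1000 = (0.915876 − 1)×1000 = -84.124 permil
δ_B = (0.0112986/0.0112370 − 1)×1000 = (1.005482 − 1)×1000 = 5.482 permil
f_A = (δ_mix − δ_B)/(δ_A − δ_B) = (-20.2 − (5.482))/(-84.124 − (5.482))
f_A = -25.682 / -89.606 = 0.2866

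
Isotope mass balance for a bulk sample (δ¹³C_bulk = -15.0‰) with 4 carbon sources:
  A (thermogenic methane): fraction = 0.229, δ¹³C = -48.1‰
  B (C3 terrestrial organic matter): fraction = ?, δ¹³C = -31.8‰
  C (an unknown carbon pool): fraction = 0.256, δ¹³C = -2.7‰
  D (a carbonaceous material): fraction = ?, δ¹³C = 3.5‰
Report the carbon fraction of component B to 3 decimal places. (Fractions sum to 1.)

Let f_B and f_D be the unknown fractions; fractions sum to 1 so f_B + f_D = 0.515.
Mass balance: Σ fᵢ·δᵢ = δ_bulk ⇒ f_B·(-31.8) + f_D·(3.5) = -15.0 − (-11.706) = -3.294
Substitute f_D = 0.515 − f_B:
f_B·(-31.8 − 3.5) = -3.294 − 0.515×(3.5) = -5.096
f_B = -5.096 / -35.3 = 0.1444

0.144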